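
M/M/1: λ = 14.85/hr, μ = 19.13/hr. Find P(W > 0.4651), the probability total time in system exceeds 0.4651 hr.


W ~ Exponential(μ−λ) for M/M/1.
μ − λ = 19.13 − 14.85 = 4.2800
P(W > t) = e^{−(μ−λ)t} = e^{−1.9906} = 0.136610

Final: 0.136610


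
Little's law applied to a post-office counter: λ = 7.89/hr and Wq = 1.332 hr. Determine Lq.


Lq = λWq = 7.89·1.332 = 10.5095

Final: 10.5095


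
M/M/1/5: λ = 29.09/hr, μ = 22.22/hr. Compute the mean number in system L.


ρ = 29.09/22.22 = 1.3092
L = ρ[1 − (K+1)ρ^K + Kρ^(K+1)] / [(1−ρ)(1−ρ^(K+1))]
Numerator: 1.3092·(1 − 6·3.845903 + 5·5.034983) = 4.057801
Denominator: (-0.3092)·(-4.034983) = 1.247540
L = 4.057801/1.247540 = 3.2526

Final: 3.2526


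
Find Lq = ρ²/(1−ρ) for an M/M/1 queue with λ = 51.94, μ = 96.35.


ρ = 51.94/96.35 = 0.5391
Lq = ρ²/(1−ρ) = 0.2906/0.4609 = 0.6305

Final: 0.6305


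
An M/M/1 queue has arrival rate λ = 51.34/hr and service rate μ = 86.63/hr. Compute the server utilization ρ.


ρ = λ/μ = 51.34/86.63 = 0.5926

Final: 0.5926


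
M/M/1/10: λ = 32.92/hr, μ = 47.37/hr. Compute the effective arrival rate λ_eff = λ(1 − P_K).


ρ = 0.6950; P_K = (1−ρ)ρ^10/(1−ρ^11) = 0.008165
λ_eff = λ(1 − P_K) = 32.92·(1 − 0.008165) = 32.92·0.991835 = 32.6512 /hr

Final: 32.6512 /hr


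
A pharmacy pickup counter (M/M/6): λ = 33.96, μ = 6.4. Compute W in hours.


a = 5.3062; ρ = 0.8844; P₀ = 0.002621
Lq = P₀·a^c·ρ/(c!(1−ρ)²) = 5.37565
Wq = Lq/λ = 5.37565/33.96 = 0.15829 hr
W = Wq + 1/μ = 0.15829 + 0.15625 = 0.31454 hr

Final: 0.31454 hr


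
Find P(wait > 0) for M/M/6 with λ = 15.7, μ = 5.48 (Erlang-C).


a = λ/μ = 2.8650; ρ = a/6 = 0.4775
P₀ = 0.056263 (from M/M/c formula)
C(c,a) = [a^c/(c!(1−ρ))]·P₀ = [552.98654/(720·0.5225)]·0.056263
= 1.46991·0.056263 = 0.082701

Final: 0.082701


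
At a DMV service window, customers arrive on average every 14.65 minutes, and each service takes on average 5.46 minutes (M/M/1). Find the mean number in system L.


λ = 60/14.65 = 4.0956 /hr
μ = 60/5.46 = 10.9890 /hr
ρ = λ/μ = 4.0956/10.9890 = 0.3727
L = ρ/(1−ρ) = 0.3727/0.6273 = 0.5941

Final: 0.5941


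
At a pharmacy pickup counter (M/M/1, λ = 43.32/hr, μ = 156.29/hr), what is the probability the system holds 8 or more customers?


ρ = 43.32/156.29 = 0.2772
P(N ≥ n) = ρ^n = 0.2772^8 = 0.00003484

Final: 0.00003484


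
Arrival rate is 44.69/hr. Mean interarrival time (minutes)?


Mean interarrival time = 1/λ = 1/44.69 hour = 0.02238 hour
In minutes: 0.02238 × 60 = 1.3426 min

Final: 1.3426 min


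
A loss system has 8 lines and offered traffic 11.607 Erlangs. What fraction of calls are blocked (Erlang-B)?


B(c,a) = (a^c/c!) / Σ_{k=0}^{c} a^k/k!
a^8/8! = 8170.325373
Σ terms (k=0..8): 1.00000 + 11.60700 + 67.36122 + 260.62058 + 756.25576 + 1755.57212 + 3396.15427 + 5631.30895 + 8170.32537 = 20050.205282
B = 8170.325373/20050.205282 = 0.407493

Final: 0.407493


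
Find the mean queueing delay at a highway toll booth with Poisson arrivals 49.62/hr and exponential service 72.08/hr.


ρ = 49.62/72.08 = 0.6884
Wq = ρ/(μ−λ) = 0.6884/(72.08 − 49.62) = 0.6884/22.46 = 0.03065 hr

Final: 0.03065 hr


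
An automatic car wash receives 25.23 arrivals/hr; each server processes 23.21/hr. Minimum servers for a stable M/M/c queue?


Stability requires cμ > λ ⇔ c > λ/μ.
λ/μ = 25.23/23.21 = 1.0870
Minimum integer c = ⌊1.0870⌋ + 1 = 2
Check: 2·23.21 = 46.42 > 25.23, while 1·23.21 = 23.21 ≤ 25.23

Final: 2 servers


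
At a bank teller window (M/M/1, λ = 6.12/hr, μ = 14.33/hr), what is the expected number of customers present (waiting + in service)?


ρ = λ/μ = 6.12/14.33 = 0.4271
L = ρ/(1−ρ) = 0.4271/(1 − 0.4271) = 0.4271/0.5729 = 0.7454

Final: 0.7454


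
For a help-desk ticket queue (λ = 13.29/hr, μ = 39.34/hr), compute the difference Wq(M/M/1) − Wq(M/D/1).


ρ = 13.29/39.34 = 0.3378
Wq(M/M/1) = ρ/(μ−λ) = 0.3378/26.05 = 0.01297 hr
Wq(M/D/1) = ρ/(2(μ−λ)) = 0.006484 hr
Savings = 0.01297 − 0.006484 = 0.006484 hr

Final: 0.006484 hr


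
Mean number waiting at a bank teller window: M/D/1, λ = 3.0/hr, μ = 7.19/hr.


ρ = 3.0/7.19 = 0.4172
M/D/1: Lq = ρ²/(2(1−ρ)) = 0.1741/(2·0.5828) = 0.14937

Final: 0.14937


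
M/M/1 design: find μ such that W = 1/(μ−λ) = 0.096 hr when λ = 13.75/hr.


W = 1/(μ−λ) ⇒ μ − λ = 1/W = 1/0.096 = 10.4167
μ = λ + 1/W = 13.75 + 10.4167 = 24.1667 per hr

Final: 24.1667 /hr


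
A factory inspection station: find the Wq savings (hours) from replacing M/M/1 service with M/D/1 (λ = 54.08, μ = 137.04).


ρ = 54.08/137.04 = 0.3946
Wq(M/M/1) = ρ/(μ−λ) = 0.3946/82.96 = 0.004757 hr
Wq(M/D/1) = ρ/(2(μ−λ)) = 0.002378 hr
Savings = 0.004757 − 0.002378 = 0.002378 hr

Final: 0.002378 hr


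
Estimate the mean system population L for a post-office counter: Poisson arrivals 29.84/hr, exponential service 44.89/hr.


ρ = λ/μ = 29.84/44.89 = 0.6647
L = ρ/(1−ρ) = 0.6647/(1 − 0.6647) = 0.6647/0.3353 = 1.9827

Final: 1.9827


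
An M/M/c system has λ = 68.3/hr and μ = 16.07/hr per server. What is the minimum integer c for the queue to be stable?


Stability requires cμ > λ ⇔ c > λ/μ.
λ/μ = 68.3/16.07 = 4.2502
Minimum integer c = ⌊4.2502⌋ + 1 = 5
Check: 5·16.07 = 80.35 > 68.3, while 4·16.07 = 64.28 ≤ 68.3

Final: 5 servers


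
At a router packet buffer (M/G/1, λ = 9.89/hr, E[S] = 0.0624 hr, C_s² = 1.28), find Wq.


ρ = λ·E[S] = 9.89·0.0624 = 0.6171
E[S²] = E[S]²(1+C_s²) = 0.0624²·(1+1.28) = 0.008878
Wq = λ·E[S²]/(2(1−ρ)) = 9.89·0.008878/(2·0.3829) = 0.11466 hr

Final: 0.11466 hr


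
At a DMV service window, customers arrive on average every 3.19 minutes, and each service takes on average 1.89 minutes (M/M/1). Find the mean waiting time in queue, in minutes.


λ = 60/3.19 = 18.8088 /hr
μ = 60/1.89 = 31.7460 /hr
ρ = λ/μ = 18.8088/31.7460 = 0.5925
Wq = ρ/(μ−λ) = 0.5925/(31.7460−18.8088) = 0.04580 hr
In minutes: 0.04580·60 = 2.748 min

Final: 2.748 min


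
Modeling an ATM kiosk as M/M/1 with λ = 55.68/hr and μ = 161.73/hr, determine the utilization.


ρ = λ/μ = 55.68/161.73 = 0.3443

Final: 0.3443


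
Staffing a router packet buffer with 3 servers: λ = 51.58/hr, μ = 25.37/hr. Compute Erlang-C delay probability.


a = λ/μ = 2.0331; ρ = a/3 = 0.6777
P₀ = 0.105868 (from M/M/c formula)
C(c,a) = [a^c/(c!(1−ρ))]·P₀ = [8.40393/(6·0.3223)]·0.105868
= 4.34586·0.105868 = 0.460087

Final: 0.460087


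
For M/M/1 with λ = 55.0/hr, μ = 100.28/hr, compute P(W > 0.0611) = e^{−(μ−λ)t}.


W ~ Exponential(μ−λ) for M/M/1.
μ − λ = 100.28 − 55.0 = 45.2800
P(W > t) = e^{−(μ−λ)t} = e^{−2.7666} = 0.062875

Final: 0.062875


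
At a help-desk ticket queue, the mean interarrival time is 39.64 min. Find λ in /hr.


λ = 1/(interarrival time) in consistent units.
1 hour = 60 min, so λ = 60/39.64 = 1.5136 per hour

Final: 1.5136 /hr


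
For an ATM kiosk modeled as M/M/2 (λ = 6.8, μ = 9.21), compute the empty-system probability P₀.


a = λ/μ = 6.8/9.21 = 0.7383; ρ = a/c = 0.3692
Σ_{k=0}^{1} a^k/k! (terms k=0..1) = 1.00000 + 0.73833 = 1.73833
Tail: a^2/(2!(1−ρ)) = 0.54513/(2·0.6308) = 0.43207
P₀ = 1/(1.73833 + 0.43207) = 1/2.17040 = 0.460745

Final: 0.460745


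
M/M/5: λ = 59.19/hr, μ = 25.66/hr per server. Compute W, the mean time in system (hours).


a = 2.3067; ρ = 0.4613; P₀ = 0.098013
Lq = P₀·a^c·ρ/(c!(1−ρ)²) = 0.08481
Wq = Lq/λ = 0.08481/59.19 = 0.001433 hr
W = Wq + 1/μ = 0.001433 + 0.03897 = 0.04040 hr

Final: 0.04040 hr


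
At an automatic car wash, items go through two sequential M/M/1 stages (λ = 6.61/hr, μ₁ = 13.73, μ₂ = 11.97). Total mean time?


Each node sees arrival rate λ = 6.61/hr (tandem ⇒ throughput preserved).
W₁ = 1/(μ₁−λ) = 1/(13.73−6.61) = 0.14045 hr
W₂ = 1/(μ₂−λ) = 1/(11.97−6.61) = 0.18657 hr
W_total = W₁ + W₂ = 0.14045 + 0.18657 = 0.32702 hr

Final: 0.32702 hr


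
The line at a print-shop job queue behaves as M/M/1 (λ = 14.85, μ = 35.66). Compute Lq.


ρ = 14.85/35.66 = 0.4164
Lq = ρ²/(1−ρ) = 0.1734/0.5836 = 0.2972

Final: 0.2972


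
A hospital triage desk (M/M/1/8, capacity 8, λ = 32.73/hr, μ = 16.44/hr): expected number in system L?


ρ = 32.73/16.44 = 1.9909
L = ρ[1 − (K+1)ρ^K + Kρ^(K+1)] / [(1−ρ)(1−ρ^(K+1))]
Numerator: 1.9909·(1 − 9·246.804763 + 8·491.357658) = 3405.628958
Denominator: (-0.9909)·(-490.357658) = 485.883592
L = 3405.628958/485.883592 = 7.0091

Final: 7.0091


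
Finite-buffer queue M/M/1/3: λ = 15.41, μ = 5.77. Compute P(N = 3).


ρ = λ/μ = 15.41/5.77 = 2.6707
P_K = (1−ρ)ρ^K/(1−ρ^(K+1)) = (-1.6707·19.049364)/(1 − 50.875337)
= -31.825974/-49.875337 = 0.638110

Final: 0.638110


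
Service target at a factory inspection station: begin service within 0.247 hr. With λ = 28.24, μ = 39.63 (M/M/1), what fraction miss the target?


ρ = 28.24/39.63 = 0.7126
P(Wq > t) = ρ·e^{−(μ−λ)t} = 0.7126·e^{−2.8133}
= 0.7126·0.060005 = 0.042759

Final: 0.042759


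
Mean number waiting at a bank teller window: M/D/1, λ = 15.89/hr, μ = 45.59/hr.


ρ = 15.89/45.59 = 0.3485
M/D/1: Lq = ρ²/(2(1−ρ)) = 0.1215/(2·0.6515) = 0.09324

Final: 0.09324


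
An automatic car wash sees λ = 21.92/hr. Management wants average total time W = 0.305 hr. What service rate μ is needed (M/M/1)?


W = 1/(μ−λ) ⇒ μ − λ = 1/W = 1/0.305 = 3.2787
μ = λ + 1/W = 21.92 + 3.2787 = 25.1987 per hr

Final: 25.1987 /hr


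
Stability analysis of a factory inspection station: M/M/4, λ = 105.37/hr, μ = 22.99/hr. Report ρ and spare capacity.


Total capacity cμ = 4·22.99 = 91.96/hr
ρ = λ/(cμ) = 105.37/91.96 = 1.1458
Stable ⇔ ρ < 1: NO
Spare capacity = cμ − λ = 91.96 − 105.37 = -13.41/hr

Final: ρ = 1.1458; unstable; margin = -13.41/hr


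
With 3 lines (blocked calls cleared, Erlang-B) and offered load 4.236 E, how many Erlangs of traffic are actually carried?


B(3,4.236) = 0.471357 (Erlang-B)
Carried load = a(1 − B) = 4.236·(1 − 0.471357) = 4.236·0.528643 = 2.2393 E

Final: 2.2393 Erlangs


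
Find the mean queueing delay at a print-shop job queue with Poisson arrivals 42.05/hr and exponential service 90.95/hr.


ρ = 42.05/90.95 = 0.4623
Wq = ρ/(μ−λ) = 0.4623/(90.95 − 42.05) = 0.4623/48.90 = 0.009455 hr

Final: 0.009455 hr


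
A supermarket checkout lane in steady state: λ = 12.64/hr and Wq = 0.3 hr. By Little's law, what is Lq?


Lq = λWq = 12.64·0.3 = 3.7920

Final: 3.7920


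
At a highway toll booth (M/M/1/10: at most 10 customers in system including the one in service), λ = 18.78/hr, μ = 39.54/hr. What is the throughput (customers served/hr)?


ρ = 0.4750; P_K = (1−ρ)ρ^10/(1−ρ^11) = 0.0003068
λ_eff = λ(1 − P_K) = 18.78·(1 − 0.0003068) = 18.78·0.999693 = 18.7742 /hr

Final: 18.7742 /hr


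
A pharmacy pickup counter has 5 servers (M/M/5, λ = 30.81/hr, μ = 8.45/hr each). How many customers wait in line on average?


a = λ/μ = 3.6462; ρ = a/5 = 0.7292
P₀ = 0.021473
Lq = P₀·a^c·ρ / (c!·(1−ρ)²) = 0.021473·644.42881·0.7292/(120·0.07332)
= 1.14698

Final: 1.14698


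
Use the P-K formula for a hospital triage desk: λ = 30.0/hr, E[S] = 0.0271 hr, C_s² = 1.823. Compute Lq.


ρ = λ·E[S] = 30.0·0.0271 = 0.8130
Lq = ρ²(1+C_s²)/(2(1−ρ)) = 0.6610·(1+1.823)/(2·0.1870)
= 0.6610·2.8230/0.3740 = 4.98908

Final: 4.98908


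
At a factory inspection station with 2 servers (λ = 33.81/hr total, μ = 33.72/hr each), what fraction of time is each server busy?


ρ = λ/(cμ) = 33.81/(2·33.72) = 33.81/67.44 = 0.5013

Final: 0.5013


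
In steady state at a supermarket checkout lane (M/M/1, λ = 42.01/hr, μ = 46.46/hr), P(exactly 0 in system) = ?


ρ = 42.01/46.46 = 0.9042
P_n = (1−ρ)·ρ^n = (1 − 0.9042)·0.9042^0 = 0.09578·1.000000 = 0.095781

Final: 0.095781


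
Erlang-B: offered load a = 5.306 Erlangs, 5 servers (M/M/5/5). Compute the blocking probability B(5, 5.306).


B(c,a) = (a^c/c!) / Σ_{k=0}^{c} a^k/k!
a^5/5! = 35.047334
Σ terms (k=0..5): 1.00000 + 5.30600 + 14.07682 + 24.89720 + 33.02613 + 35.04733 = 113.353485
B = 35.047334/113.353485 = 0.309186

Final: 0.309186


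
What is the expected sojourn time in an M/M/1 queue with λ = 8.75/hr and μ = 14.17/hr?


W = 1/(μ−λ) = 1/(14.17 − 8.75) = 1/5.42 = 0.1845 hr

Final: 0.1845 hr


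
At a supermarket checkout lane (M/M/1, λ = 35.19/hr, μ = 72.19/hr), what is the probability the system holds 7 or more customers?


ρ = 35.19/72.19 = 0.4875
P(N ≥ n) = ρ^n = 0.4875^7 = 0.006540

Final: 0.006540


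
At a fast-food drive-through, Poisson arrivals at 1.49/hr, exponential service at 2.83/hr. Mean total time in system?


W = 1/(μ−λ) = 1/(2.83 − 1.49) = 1/1.34 = 0.7463 hr

Final: 0.7463 hr


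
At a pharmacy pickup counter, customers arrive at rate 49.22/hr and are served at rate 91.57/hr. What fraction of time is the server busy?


ρ = λ/μ = 49.22/91.57 = 0.5375

Final: 0.5375


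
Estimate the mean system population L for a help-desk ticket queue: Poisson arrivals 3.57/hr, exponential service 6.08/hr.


ρ = λ/μ = 3.57/6.08 = 0.5872
L = ρ/(1−ρ) = 0.5872/(1 − 0.5872) = 0.5872/0.4128 = 1.4223

Final: 1.4223


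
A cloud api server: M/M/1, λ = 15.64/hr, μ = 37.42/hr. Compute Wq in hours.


ρ = 15.64/37.42 = 0.4180
Wq = ρ/(μ−λ) = 0.4180/(37.42 − 15.64) = 0.4180/21.78 = 0.01919 hr

Final: 0.01919 hr


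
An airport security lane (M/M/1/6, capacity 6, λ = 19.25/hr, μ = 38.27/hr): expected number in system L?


ρ = 19.25/38.27 = 0.5030
L = ρ[1 − (K+1)ρ^K + Kρ^(K+1)] / [(1−ρ)(1−ρ^(K+1))]
Numerator: 0.5030·(1 − 7·0.016197 + 6·0.008147) = 0.470563
Denominator: (0.4970)·(0.991853) = 0.492946
L = 0.470563/0.492946 = 0.9546

Final: 0.9546


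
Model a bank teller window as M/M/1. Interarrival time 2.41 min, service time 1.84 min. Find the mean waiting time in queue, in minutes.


λ = 60/2.41 = 24.8963 /hr
μ = 60/1.84 = 32.6087 /hr
ρ = λ/μ = 24.8963/32.6087 = 0.7635
Wq = ρ/(μ−λ) = 0.7635/(32.6087−24.8963) = 0.09899 hr
In minutes: 0.09899·60 = 5.940 min

Final: 5.940 min


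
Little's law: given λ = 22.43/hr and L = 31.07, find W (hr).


W = L/λ = 31.07/22.43 = 1.3852 hr

Final: 1.3852 hr


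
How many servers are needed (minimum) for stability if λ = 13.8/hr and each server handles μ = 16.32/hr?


Stability requires cμ > λ ⇔ c > λ/μ.
λ/μ = 13.8/16.32 = 0.8456
Minimum integer c = ⌊0.8456⌋ + 1 = 1
Check: 1·16.32 = 16.32 > 13.8, while 0·16.32 = 0.00 ≤ 13.8

Final: 1 servers


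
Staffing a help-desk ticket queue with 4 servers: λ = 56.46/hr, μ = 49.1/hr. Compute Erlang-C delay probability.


a = λ/μ = 1.1499; ρ = a/4 = 0.2875
P₀ = 0.315788 (from M/M/c formula)
C(c,a) = [a^c/(c!(1−ρ))]·P₀ = [1.74839/(24·0.7125)]·0.315788
= 0.10224·0.315788 = 0.032287

Final: 0.032287


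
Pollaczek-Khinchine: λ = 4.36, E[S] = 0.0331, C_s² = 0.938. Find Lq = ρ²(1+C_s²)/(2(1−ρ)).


ρ = λ·E[S] = 4.36·0.0331 = 0.1443
Lq = ρ²(1+C_s²)/(2(1−ρ)) = 0.02083·(1+0.938)/(2·0.8557)
= 0.02083·1.9380/1.7114 = 0.02359

Final: 0.02359


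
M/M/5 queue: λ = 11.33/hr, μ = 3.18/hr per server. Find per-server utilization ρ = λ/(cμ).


ρ = λ/(cμ) = 11.33/(5·3.18) = 11.33/15.90 = 0.7126

Final: 0.7126


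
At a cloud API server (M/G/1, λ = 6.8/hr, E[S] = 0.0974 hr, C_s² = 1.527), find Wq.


ρ = λ·E[S] = 6.8·0.0974 = 0.6623
E[S²] = E[S]²(1+C_s²) = 0.0974²·(1+1.527) = 0.023973
Wq = λ·E[S²]/(2(1−ρ)) = 6.8·0.023973/(2·0.3377) = 0.24138 hr

Final: 0.24138 hr


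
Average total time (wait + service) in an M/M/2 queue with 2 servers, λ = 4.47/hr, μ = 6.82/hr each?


a = 0.6554; ρ = 0.3277; P₀ = 0.506350
Lq = P₀·a^c·ρ/(c!(1−ρ)²) = 0.07886
Wq = Lq/λ = 0.07886/4.47 = 0.01764 hr
W = Wq + 1/μ = 0.01764 + 0.14663 = 0.16427 hr

Final: 0.16427 hr


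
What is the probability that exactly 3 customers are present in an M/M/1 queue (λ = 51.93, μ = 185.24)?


ρ = 51.93/185.24 = 0.2803
P_n = (1−ρ)·ρ^n = (1 − 0.2803)·0.2803^3 = 0.7197·0.022032 = 0.015855

Final: 0.015855


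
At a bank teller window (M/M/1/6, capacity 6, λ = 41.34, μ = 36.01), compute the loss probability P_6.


ρ = λ/μ = 41.34/36.01 = 1.1480
P_K = (1−ρ)ρ^K/(1−ρ^(K+1)) = (-0.1480·2.289202)/(1 − 2.628037)
= -0.338835/-1.628037 = 0.208125

Final: 0.208125


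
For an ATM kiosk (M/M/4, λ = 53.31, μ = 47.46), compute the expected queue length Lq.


a = λ/μ = 1.1233; ρ = a/4 = 0.2808
P₀ = 0.324406
Lq = P₀·a^c·ρ / (c!·(1−ρ)²) = 0.324406·1.59193·0.2808/(24·0.51723)
= 0.01168

Final: 0.01168


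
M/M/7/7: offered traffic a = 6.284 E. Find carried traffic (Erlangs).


B(7,6.284) = 0.203478 (Erlang-B)
Carried load = a(1 − B) = 6.284·(1 − 0.203478) = 6.284·0.796522 = 5.0053 E

Final: 5.0053 Erlangs


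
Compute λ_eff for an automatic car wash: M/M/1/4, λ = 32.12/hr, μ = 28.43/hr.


ρ = 1.1298; P_K = (1−ρ)ρ^4/(1−ρ^5) = 0.251525
λ_eff = λ(1 − P_K) = 32.12·(1 − 0.251525) = 32.12·0.748475 = 24.0410 /hr

Final: 24.0410 /hr


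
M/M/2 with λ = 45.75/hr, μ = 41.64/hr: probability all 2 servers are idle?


a = λ/μ = 45.75/41.64 = 1.0987; ρ = a/c = 0.5494
Σ_{k=0}^{1} a^k/k! (terms k=0..1) = 1.00000 + 1.09870 = 2.09870
Tail: a^2/(2!(1−ρ)) = 1.20715/(2·0.4506) = 1.33935
P₀ = 1/(2.09870 + 1.33935) = 1/3.43805 = 0.290863

Final: 0.290863


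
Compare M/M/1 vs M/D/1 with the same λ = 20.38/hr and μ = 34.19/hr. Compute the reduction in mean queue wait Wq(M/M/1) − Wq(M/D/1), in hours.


ρ = 20.38/34.19 = 0.5961
Wq(M/M/1) = ρ/(μ−λ) = 0.5961/13.81 = 0.04316 hr
Wq(M/D/1) = ρ/(2(μ−λ)) = 0.02158 hr
Savings = 0.04316 − 0.02158 = 0.02158 hr

Final: 0.02158 hr


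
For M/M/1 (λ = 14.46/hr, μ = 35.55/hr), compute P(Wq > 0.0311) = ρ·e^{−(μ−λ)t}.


ρ = 14.46/35.55 = 0.4068
P(Wq > t) = ρ·e^{−(μ−λ)t} = 0.4068·e^{−0.6559}
= 0.4068·0.518975 = 0.211094

Final: 0.211094


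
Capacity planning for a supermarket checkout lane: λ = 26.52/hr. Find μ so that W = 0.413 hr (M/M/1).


W = 1/(μ−λ) ⇒ μ − λ = 1/W = 1/0.413 = 2.4213
μ = λ + 1/W = 26.52 + 2.4213 = 28.9413 per hr

Final: 28.9413 /hr


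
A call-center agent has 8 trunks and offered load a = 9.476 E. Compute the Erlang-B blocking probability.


B(c,a) = (a^c/c!) / Σ_{k=0}^{c} a^k/k!
a^8/8! = 1612.426373
Σ terms (k=0..8): 1.00000 + 9.47600 + 44.89729 + 141.81557 + 335.96108 + 636.71344 + 1005.58275 + 1361.27174 + 1612.42637 = 5149.144232
B = 1612.426373/5149.144232 = 0.313145

Final: 0.313145


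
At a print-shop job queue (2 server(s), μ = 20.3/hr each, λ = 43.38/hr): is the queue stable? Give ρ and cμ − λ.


Total capacity cμ = 2·20.3 = 40.60/hr
ρ = λ/(cμ) = 43.38/40.60 = 1.0685
Stable ⇔ ρ < 1: NO
Spare capacity = cμ − λ = 40.60 − 43.38 = -2.78/hr

Final: ρ = 1.0685; unstable; margin = -2.78/hr


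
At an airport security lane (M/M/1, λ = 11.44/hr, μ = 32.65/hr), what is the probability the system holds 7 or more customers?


ρ = 11.44/32.65 = 0.3504
P(N ≥ n) = ρ^n = 0.3504^7 = 0.0006483

Final: 0.0006483


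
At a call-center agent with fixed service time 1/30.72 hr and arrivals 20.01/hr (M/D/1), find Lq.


ρ = 20.01/30.72 = 0.6514
M/D/1: Lq = ρ²/(2(1−ρ)) = 0.4243/(2·0.3486) = 0.60849

Final: 0.60849


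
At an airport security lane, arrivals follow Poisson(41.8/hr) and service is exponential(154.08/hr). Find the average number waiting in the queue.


ρ = 41.8/154.08 = 0.2713
Lq = ρ²/(1−ρ) = 0.07360/0.7287 = 0.1010

Final: 0.1010


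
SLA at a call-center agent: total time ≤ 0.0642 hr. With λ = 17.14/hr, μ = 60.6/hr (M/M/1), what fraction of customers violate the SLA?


W ~ Exponential(μ−λ) for M/M/1.
μ − λ = 60.6 − 17.14 = 43.4600
P(W > t) = e^{−(μ−λ)t} = e^{−2.7901} = 0.061413

Final: 0.061413


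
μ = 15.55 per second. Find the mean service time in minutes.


Mean service time = 1/μ = 1/15.55 second = 0.06431 second
In minutes: 0.06431 × 0.0166667 = 0.001072 min

Final: 0.001072 min


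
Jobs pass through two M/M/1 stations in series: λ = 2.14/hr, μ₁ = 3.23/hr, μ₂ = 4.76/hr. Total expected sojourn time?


Each node sees arrival rate λ = 2.14/hr (tandem ⇒ throughput preserved).
W₁ = 1/(μ₁−λ) = 1/(3.23−2.14) = 0.91743 hr
W₂ = 1/(μ₂−λ) = 1/(4.76−2.14) = 0.38168 hr
W_total = W₁ + W₂ = 0.91743 + 0.38168 = 1.29911 hr

Final: 1.29911 hr


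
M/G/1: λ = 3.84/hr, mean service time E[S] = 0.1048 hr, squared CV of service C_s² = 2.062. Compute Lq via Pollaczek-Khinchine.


ρ = λ·E[S] = 3.84·0.1048 = 0.4024
Lq = ρ²(1+C_s²)/(2(1−ρ)) = 0.1620·(1+2.062)/(2·0.5976)
= 0.1620·3.0620/1.1951 = 0.41493

Final: 0.41493


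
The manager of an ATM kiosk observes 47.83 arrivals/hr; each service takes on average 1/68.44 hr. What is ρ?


ρ = λ/μ = 47.83/68.44 = 0.6989

Final: 0.6989


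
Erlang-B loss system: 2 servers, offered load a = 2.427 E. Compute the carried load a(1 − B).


B(2,2.427) = 0.462192 (Erlang-B)
Carried load = a(1 − B) = 2.427·(1 − 0.462192) = 2.427·0.537808 = 1.3053 E

Final: 1.3053 Erlangs


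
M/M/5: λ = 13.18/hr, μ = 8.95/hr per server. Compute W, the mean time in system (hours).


a = 1.4726; ρ = 0.2945; P₀ = 0.228992
Lq = P₀·a^c·ρ/(c!(1−ρ)²) = 0.007821
Wq = Lq/λ = 0.007821/13.18 = 0.0005934 hr
W = Wq + 1/μ = 0.0005934 + 0.11173 = 0.11233 hr

Final: 0.11233 hr


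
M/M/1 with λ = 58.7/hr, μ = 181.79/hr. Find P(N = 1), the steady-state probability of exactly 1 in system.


ρ = 58.7/181.79 = 0.3229
P_n = (1−ρ)·ρ^n = (1 − 0.3229)·0.3229^1 = 0.6771·0.322900 = 0.218636

Final: 0.218636


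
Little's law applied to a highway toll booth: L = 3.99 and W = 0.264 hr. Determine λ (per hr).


λ = L/W = 3.99/0.264 = 15.1136 /hr

Final: 15.1136 /hr


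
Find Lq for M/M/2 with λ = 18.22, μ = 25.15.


a = λ/μ = 0.7245; ρ = a/2 = 0.3622
P₀ = 0.468184
Lq = P₀·a^c·ρ / (c!·(1−ρ)²) = 0.468184·0.52483·0.3622/(2·0.40675)
= 0.10941

Final: 0.10941


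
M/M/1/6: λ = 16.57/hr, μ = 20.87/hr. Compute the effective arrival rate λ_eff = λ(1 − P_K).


ρ = 0.7940; P_K = (1−ρ)ρ^6/(1−ρ^7) = 0.064425
λ_eff = λ(1 − P_K) = 16.57·(1 − 0.064425) = 16.57·0.935575 = 15.5025 /hr

Final: 15.5025 /hr


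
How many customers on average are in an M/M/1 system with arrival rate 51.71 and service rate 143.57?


ρ = λ/μ = 51.71/143.57 = 0.3602
L = ρ/(1−ρ) = 0.3602/(1 − 0.3602) = 0.3602/0.6398 = 0.5629

Final: 0.5629


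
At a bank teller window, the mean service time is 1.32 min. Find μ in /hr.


μ = 1/(service time) in consistent units.
1 hour = 60 min, so μ = 60/1.32 = 45.4545 per hour

Final: 45.4545 /hr


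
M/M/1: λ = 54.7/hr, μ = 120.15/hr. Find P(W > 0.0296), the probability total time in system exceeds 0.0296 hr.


W ~ Exponential(μ−λ) for M/M/1.
μ − λ = 120.15 − 54.7 = 65.4500
P(W > t) = e^{−(μ−λ)t} = e^{−1.9373} = 0.144090

Final: 0.144090


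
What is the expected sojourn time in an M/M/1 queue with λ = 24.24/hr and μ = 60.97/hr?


W = 1/(μ−λ) = 1/(60.97 − 24.24) = 1/36.73 = 0.02723 hr

Final: 0.02723 hr


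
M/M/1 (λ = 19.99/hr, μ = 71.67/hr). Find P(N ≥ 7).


ρ = 19.99/71.67 = 0.2789
P(N ≥ n) = ρ^n = 0.2789^7 = 0.0001313

Final: 0.0001313


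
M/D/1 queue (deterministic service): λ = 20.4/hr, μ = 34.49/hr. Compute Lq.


ρ = 20.4/34.49 = 0.5915
M/D/1: Lq = ρ²/(2(1−ρ)) = 0.3498/(2·0.4085) = 0.42818

Final: 0.42818


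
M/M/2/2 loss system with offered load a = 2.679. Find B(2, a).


B(c,a) = (a^c/c!) / Σ_{k=0}^{c} a^k/k!
a^2/2! = 3.588520
Σ terms (k=0..2): 1.00000 + 2.67900 + 3.58852 = 7.267520
B = 3.588520/7.267520 = 0.493775

Final: 0.493775


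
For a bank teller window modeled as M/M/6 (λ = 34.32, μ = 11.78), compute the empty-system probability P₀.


a = λ/μ = 34.32/11.78 = 2.9134; ρ = a/c = 0.4856
Σ_{k=0}^{5} a^k/k! (terms k=0..5) = 1.00000 + 2.91341 + 4.24399 + 4.12149 + 3.00190 + 1.74916 = 17.02995
Tail: a^6/(6!(1−ρ)) = 611.52178/(720·0.5144) = 1.65102
P₀ = 1/(17.02995 + 1.65102) = 1/18.68097 = 0.053530

Final: 0.053530


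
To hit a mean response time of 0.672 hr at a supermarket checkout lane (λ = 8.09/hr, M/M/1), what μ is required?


W = 1/(μ−λ) ⇒ μ − λ = 1/W = 1/0.672 = 1.4881
μ = λ + 1/W = 8.09 + 1.4881 = 9.5781 per hr

Final: 9.5781 /hr


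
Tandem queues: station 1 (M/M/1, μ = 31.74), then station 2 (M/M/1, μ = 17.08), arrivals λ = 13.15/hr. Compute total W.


Each node sees arrival rate λ = 13.15/hr (tandem ⇒ throughput preserved).
W₁ = 1/(μ₁−λ) = 1/(31.74−13.15) = 0.05379 hr
W₂ = 1/(μ₂−λ) = 1/(17.08−13.15) = 0.25445 hr
W_total = W₁ + W₂ = 0.05379 + 0.25445 = 0.30825 hr

Final: 0.30825 hr


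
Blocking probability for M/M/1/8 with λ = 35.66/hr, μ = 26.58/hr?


ρ = λ/μ = 35.66/26.58 = 1.3416
P_K = (1−ρ)ρ^K/(1−ρ^(K+1)) = (-0.3416·10.495688)/(1 − 14.081122)
= -3.585434/-13.081122 = 0.274092

Final: 0.274092


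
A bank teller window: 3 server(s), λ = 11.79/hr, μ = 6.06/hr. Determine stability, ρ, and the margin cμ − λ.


Total capacity cμ = 3·6.06 = 18.18/hr
ρ = λ/(cμ) = 11.79/18.18 = 0.6485
Stable ⇔ ρ < 1: YES
Spare capacity = cμ − λ = 18.18 − 11.79 = 6.39/hr

Final: ρ = 0.6485; stable; margin = 6.39/hr


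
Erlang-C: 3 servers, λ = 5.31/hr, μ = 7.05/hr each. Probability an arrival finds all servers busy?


a = λ/μ = 0.7532; ρ = a/3 = 0.2511
P₀ = 0.469059 (from M/M/c formula)
C(c,a) = [a^c/(c!(1−ρ))]·P₀ = [0.42728/(6·0.7489)]·0.469059
= 0.09509·0.469059 = 0.044601

Final: 0.044601


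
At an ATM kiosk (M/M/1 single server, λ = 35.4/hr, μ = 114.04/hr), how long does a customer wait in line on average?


ρ = 35.4/114.04 = 0.3104
Wq = ρ/(μ−λ) = 0.3104/(114.04 − 35.4) = 0.3104/78.64 = 0.003947 hr

Final: 0.003947 hr


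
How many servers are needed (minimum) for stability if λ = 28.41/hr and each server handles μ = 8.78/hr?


Stability requires cμ > λ ⇔ c > λ/μ.
λ/μ = 28.41/8.78 = 3.2358
Minimum integer c = ⌊3.2358⌋ + 1 = 4
Check: 4·8.78 = 35.12 > 28.41, while 3·8.78 = 26.34 ≤ 28.41

Final: 4 servers


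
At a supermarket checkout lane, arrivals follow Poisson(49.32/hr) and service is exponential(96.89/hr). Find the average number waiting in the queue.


ρ = 49.32/96.89 = 0.5090
Lq = ρ²/(1−ρ) = 0.2591/0.4910 = 0.5278

Final: 0.5278


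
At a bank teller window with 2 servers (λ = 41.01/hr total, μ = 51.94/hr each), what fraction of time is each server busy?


ρ = λ/(cμ) = 41.01/(2·51.94) = 41.01/103.88 = 0.3948

Final: 0.3948


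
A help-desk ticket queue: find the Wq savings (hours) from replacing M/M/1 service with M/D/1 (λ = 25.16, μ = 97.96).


ρ = 25.16/97.96 = 0.2568
Wq(M/M/1) = ρ/(μ−λ) = 0.2568/72.80 = 0.003528 hr
Wq(M/D/1) = ρ/(2(μ−λ)) = 0.001764 hr
Savings = 0.003528 − 0.001764 = 0.001764 hr

Final: 0.001764 hr


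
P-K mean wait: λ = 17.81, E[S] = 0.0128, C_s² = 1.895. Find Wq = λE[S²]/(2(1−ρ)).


ρ = λ·E[S] = 17.81·0.0128 = 0.2280
E[S²] = E[S]²(1+C_s²) = 0.0128²·(1+1.895) = 0.0004743
Wq = λ·E[S²]/(2(1−ρ)) = 17.81·0.0004743/(2·0.7720) = 0.005471 hr

Final: 0.005471 hr


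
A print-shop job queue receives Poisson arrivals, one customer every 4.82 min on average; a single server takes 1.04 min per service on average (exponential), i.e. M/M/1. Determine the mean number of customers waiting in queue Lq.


λ = 60/4.82 = 12.4481 /hr
μ = 60/1.04 = 57.6923 /hr
ρ = λ/μ = 12.4481/57.6923 = 0.2158
Lq = ρ²/(1−ρ) = 0.04656/0.7842 = 0.05936

Final: 0.05936


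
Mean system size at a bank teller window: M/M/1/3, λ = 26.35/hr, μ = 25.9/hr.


ρ = 26.35/25.9 = 1.0174
L = ρ[1 − (K+1)ρ^K + Kρ^(K+1)] / [(1−ρ)(1−ρ^(K+1))]
Numerator: 1.0174·(1 − 4·1.053034 + 3·1.071330) = 0.001886
Denominator: (-0.01737)·(-0.071330) = 0.001239
L = 0.001886/0.001239 = 1.5215

Final: 1.5215


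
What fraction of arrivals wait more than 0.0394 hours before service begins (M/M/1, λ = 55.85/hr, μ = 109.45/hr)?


ρ = 55.85/109.45 = 0.5103
P(Wq > t) = ρ·e^{−(μ−λ)t} = 0.5103·e^{−2.1118}
= 0.5103·0.121015 = 0.061751

Final: 0.061751


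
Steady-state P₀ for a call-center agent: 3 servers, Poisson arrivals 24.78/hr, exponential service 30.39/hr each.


a = λ/μ = 24.78/30.39 = 0.8154; ρ = a/c = 0.2718
Σ_{k=0}^{2} a^k/k! (terms k=0..2) = 1.00000 + 0.81540 + 0.33244 = 2.14784
Tail: a^3/(3!(1−ρ)) = 0.54214/(6·0.7282) = 0.12408
P₀ = 1/(2.14784 + 0.12408) = 1/2.27192 = 0.440156

Final: 0.440156


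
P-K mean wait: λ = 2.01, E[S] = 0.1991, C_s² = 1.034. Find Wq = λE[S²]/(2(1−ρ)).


ρ = λ·E[S] = 2.01·0.1991 = 0.4002
E[S²] = E[S]²(1+C_s²) = 0.1991²·(1+1.034) = 0.080629
Wq = λ·E[S²]/(2(1−ρ)) = 2.01·0.080629/(2·0.5998) = 0.13510 hr

Final: 0.13510 hr


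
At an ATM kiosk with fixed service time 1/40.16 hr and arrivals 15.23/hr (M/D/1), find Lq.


ρ = 15.23/40.16 = 0.3792
M/D/1: Lq = ρ²/(2(1−ρ)) = 0.1438/(2·0.6208) = 0.11584

Final: 0.11584


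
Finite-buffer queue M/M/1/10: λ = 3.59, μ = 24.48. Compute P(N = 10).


ρ = λ/μ = 3.59/24.48 = 0.1467
P_K = (1−ρ)ρ^K/(1−ρ^(K+1)) = (0.8533·0.000000004601)/(1 − 6.747e-10)
= 0.000000003926/1.000000 = 0.000000003926

Final: 0.000000003926


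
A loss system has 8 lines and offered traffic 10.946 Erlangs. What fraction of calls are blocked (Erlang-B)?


B(c,a) = (a^c/c!) / Σ_{k=0}^{c} a^k/k!
a^8/8! = 5111.201788
Σ terms (k=0..8): 1.00000 + 10.94600 + 59.90746 + 218.58235 + 598.15059 + 1309.47127 + 2388.91208 + 3735.57595 + 5111.20179 = 13433.747469
B = 5111.201788/13433.747469 = 0.380475

Final: 0.380475


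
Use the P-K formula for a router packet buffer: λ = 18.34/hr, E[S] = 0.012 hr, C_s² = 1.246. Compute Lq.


ρ = λ·E[S] = 18.34·0.012 = 0.2201
Lq = ρ²(1+C_s²)/(2(1−ρ)) = 0.04844·(1+1.246)/(2·0.7799)
= 0.04844·2.2460/1.5598 = 0.06974

Final: 0.06974


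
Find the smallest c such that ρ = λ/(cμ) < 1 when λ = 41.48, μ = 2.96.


Stability requires cμ > λ ⇔ c > λ/μ.
λ/μ = 41.48/2.96 = 14.0135
Minimum integer c = ⌊14.0135⌋ + 1 = 15
Check: 15·2.96 = 44.40 > 41.48, while 14·2.96 = 41.44 ≤ 41.48

Final: 15 servers


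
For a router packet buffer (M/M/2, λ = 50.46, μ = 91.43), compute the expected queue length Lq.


a = λ/μ = 0.5519; ρ = a/2 = 0.2759
P₀ = 0.567461
Lq = P₀·a^c·ρ / (c!·(1−ρ)²) = 0.567461·0.30459·0.2759/(2·0.52425)
= 0.04549

Final: 0.04549


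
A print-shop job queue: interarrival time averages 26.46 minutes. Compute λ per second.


λ = 1/(interarrival time) in consistent units.
1 second = 0.0166667 min, so λ = 0.0166667/26.46 = 0.0006299 per second

Final: 0.0006299 /sec


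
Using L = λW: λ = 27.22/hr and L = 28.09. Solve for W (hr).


W = L/λ = 28.09/27.22 = 1.0320 hr

Final: 1.0320 hr


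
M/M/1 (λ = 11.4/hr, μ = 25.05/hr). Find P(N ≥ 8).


ρ = 11.4/25.05 = 0.4551
P(N ≥ n) = ρ^n = 0.4551^8 = 0.001840

Final: 0.001840


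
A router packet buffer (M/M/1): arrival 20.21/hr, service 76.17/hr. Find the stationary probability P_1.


ρ = 20.21/76.17 = 0.2653
P_n = (1−ρ)·ρ^n = (1 − 0.2653)·0.2653^1 = 0.7347·0.265328 = 0.194929

Final: 0.194929


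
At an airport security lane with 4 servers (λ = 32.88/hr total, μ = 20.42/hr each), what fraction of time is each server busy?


ρ = λ/(cμ) = 32.88/(4·20.42) = 32.88/81.68 = 0.4025

Final: 0.4025


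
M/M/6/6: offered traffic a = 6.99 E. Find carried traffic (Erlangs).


B(6,6.99) = 0.330705 (Erlang-B)
Carried load = a(1 − B) = 6.99·(1 − 0.330705) = 6.99·0.669295 = 4.6784 E

Final: 4.6784 Erlangs


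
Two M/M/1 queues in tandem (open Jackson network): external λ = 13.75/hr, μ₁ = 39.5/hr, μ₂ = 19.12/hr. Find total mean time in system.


Each node sees arrival rate λ = 13.75/hr (tandem ⇒ throughput preserved).
W₁ = 1/(μ₁−λ) = 1/(39.5−13.75) = 0.03883 hr
W₂ = 1/(μ₂−λ) = 1/(19.12−13.75) = 0.18622 hr
W_total = W₁ + W₂ = 0.03883 + 0.18622 = 0.22505 hr

Final: 0.22505 hr


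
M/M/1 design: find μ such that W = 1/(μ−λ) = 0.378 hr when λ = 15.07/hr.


W = 1/(μ−λ) ⇒ μ − λ = 1/W = 1/0.378 = 2.6455
μ = λ + 1/W = 15.07 + 2.6455 = 17.7155 per hr

Final: 17.7155 /hr


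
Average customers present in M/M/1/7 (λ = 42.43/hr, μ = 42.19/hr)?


ρ = 42.43/42.19 = 1.0057
L = ρ[1 − (K+1)ρ^K + Kρ^(K+1)] / [(1−ρ)(1−ρ^(K+1))]
Numerator: 1.0057·(1 − 8·1.040506 + 7·1.046425) = 0.0009322
Denominator: (-0.005689)·(-0.046425) = 0.0002641
L = 0.0009322/0.0002641 = 3.5298

Final: 3.5298


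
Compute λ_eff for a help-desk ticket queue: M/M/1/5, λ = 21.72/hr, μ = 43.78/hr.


ρ = 0.4961; P_K = (1−ρ)ρ^5/(1−ρ^6) = 0.015374
λ_eff = λ(1 − P_K) = 21.72·(1 − 0.015374) = 21.72·0.984626 = 21.3861 /hr

Final: 21.3861 /hr


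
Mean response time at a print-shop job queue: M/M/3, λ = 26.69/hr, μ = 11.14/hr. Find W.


a = 2.3959; ρ = 0.7986; P₀ = 0.056663
Lq = P₀·a^c·ρ/(c!(1−ρ)²) = 2.55777
Wq = Lq/λ = 2.55777/26.69 = 0.09583 hr
W = Wq + 1/μ = 0.09583 + 0.08977 = 0.18560 hr

Final: 0.18560 hr


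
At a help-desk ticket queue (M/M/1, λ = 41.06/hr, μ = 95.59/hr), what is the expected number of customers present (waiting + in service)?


ρ = λ/μ = 41.06/95.59 = 0.4295
L = ρ/(1−ρ) = 0.4295/(1 − 0.4295) = 0.4295/0.5705 = 0.7530

Final: 0.7530


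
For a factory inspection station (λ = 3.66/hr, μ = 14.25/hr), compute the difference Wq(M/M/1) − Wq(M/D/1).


ρ = 3.66/14.25 = 0.2568
Wq(M/M/1) = ρ/(μ−λ) = 0.2568/10.59 = 0.02425 hr
Wq(M/D/1) = ρ/(2(μ−λ)) = 0.01213 hr
Savings = 0.02425 − 0.01213 = 0.01213 hr

Final: 0.01213 hr


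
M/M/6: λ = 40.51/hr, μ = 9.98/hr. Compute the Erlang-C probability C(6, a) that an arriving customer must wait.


a = λ/μ = 4.0591; ρ = a/6 = 0.6765
P₀ = 0.015590 (from M/M/c formula)
C(c,a) = [a^c/(c!(1−ρ))]·P₀ = [4472.91053/(720·0.3235)]·0.015590
= 19.20480·0.015590 = 0.299406

Final: 0.299406


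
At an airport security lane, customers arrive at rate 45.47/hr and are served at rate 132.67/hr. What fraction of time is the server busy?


ρ = λ/μ = 45.47/132.67 = 0.3427

Final: 0.3427


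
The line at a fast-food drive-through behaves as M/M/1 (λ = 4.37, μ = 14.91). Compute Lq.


ρ = 4.37/14.91 = 0.2931
Lq = ρ²/(1−ρ) = 0.08590/0.7069 = 0.1215

Final: 0.1215


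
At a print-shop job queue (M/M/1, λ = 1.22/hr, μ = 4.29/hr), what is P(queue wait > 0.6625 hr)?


ρ = 1.22/4.29 = 0.2844
P(Wq > t) = ρ·e^{−(μ−λ)t} = 0.2844·e^{−2.0339}
= 0.2844·0.130828 = 0.037205

Final: 0.037205


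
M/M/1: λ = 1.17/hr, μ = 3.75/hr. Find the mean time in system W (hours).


W = 1/(μ−λ) = 1/(3.75 − 1.17) = 1/2.58 = 0.3876 hr

Final: 0.3876 hr


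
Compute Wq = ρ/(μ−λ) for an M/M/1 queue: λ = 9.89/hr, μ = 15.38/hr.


ρ = 9.89/15.38 = 0.6430
Wq = ρ/(μ−λ) = 0.6430/(15.38 − 9.89) = 0.6430/5.49 = 0.1171 hr

Final: 0.1171 hr


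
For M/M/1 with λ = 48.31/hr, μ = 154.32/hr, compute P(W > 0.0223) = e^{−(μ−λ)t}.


W ~ Exponential(μ−λ) for M/M/1.
μ − λ = 154.32 − 48.31 = 106.0100
P(W > t) = e^{−(μ−λ)t} = e^{−2.3640} = 0.094041

Final: 0.094041


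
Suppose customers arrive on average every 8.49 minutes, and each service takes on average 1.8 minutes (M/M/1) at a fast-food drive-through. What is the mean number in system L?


λ = 60/8.49 = 7.0671 /hr
μ = 60/1.8 = 33.3333 /hr
ρ = λ/μ = 7.0671/33.3333 = 0.2120
L = ρ/(1−ρ) = 0.2120/0.7880 = 0.2691

Final: 0.2691


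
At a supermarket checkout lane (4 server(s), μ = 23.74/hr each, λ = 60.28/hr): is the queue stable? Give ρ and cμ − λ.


Total capacity cμ = 4·23.74 = 94.96/hr
ρ = λ/(cμ) = 60.28/94.96 = 0.6348
Stable ⇔ ρ < 1: YES
Spare capacity = cμ − λ = 94.96 − 60.28 = 34.68/hr

Final: ρ = 0.6348; stable; margin = 34.68/hr


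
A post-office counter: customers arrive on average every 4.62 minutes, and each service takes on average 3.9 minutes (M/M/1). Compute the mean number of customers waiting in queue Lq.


λ = 60/4.62 = 12.9870 /hr
μ = 60/3.9 = 15.3846 /hr
ρ = λ/μ = 12.9870/15.3846 = 0.8442
Lq = ρ²/(1−ρ) = 0.7126/0.1558 = 4.5725

Final: 4.5725


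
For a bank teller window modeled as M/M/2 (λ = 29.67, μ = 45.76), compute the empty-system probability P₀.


a = λ/μ = 29.67/45.76 = 0.6484; ρ = a/c = 0.3242
Σ_{k=0}^{1} a^k/k! (terms k=0..1) = 1.00000 + 0.64838 = 1.64838
Tail: a^2/(2!(1−ρ)) = 0.42040/(2·0.6758) = 0.31104
P₀ = 1/(1.64838 + 0.31104) = 1/1.95942 = 0.510356

Final: 0.510356


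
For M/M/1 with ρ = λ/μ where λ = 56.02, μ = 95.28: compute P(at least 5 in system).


ρ = 56.02/95.28 = 0.5880
P(N ≥ n) = ρ^n = 0.5880^5 = 0.070260

Final: 0.070260


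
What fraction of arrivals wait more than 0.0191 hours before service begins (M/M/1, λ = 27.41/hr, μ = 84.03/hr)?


ρ = 27.41/84.03 = 0.3262
P(Wq > t) = ρ·e^{−(μ−λ)t} = 0.3262·e^{−1.0814}
= 0.3262·0.339106 = 0.110614

Final: 0.110614


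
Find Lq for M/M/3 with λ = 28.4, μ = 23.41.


a = λ/μ = 1.2132; ρ = a/3 = 0.4044
P₀ = 0.289969
Lq = P₀·a^c·ρ / (c!·(1−ρ)²) = 0.289969·1.78546·0.4044/(6·0.35476)
= 0.09836

Final: 0.09836


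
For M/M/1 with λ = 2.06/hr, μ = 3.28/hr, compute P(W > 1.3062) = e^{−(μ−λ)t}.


W ~ Exponential(μ−λ) for M/M/1.
μ − λ = 3.28 − 2.06 = 1.2200
P(W > t) = e^{−(μ−λ)t} = e^{−1.5936} = 0.203200

Final: 0.203200


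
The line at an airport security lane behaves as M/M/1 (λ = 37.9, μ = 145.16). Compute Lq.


ρ = 37.9/145.16 = 0.2611
Lq = ρ²/(1−ρ) = 0.06817/0.7389 = 0.09226

Final: 0.09226


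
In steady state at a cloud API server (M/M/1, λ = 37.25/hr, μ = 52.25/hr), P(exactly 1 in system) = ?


ρ = 37.25/52.25 = 0.7129
P_n = (1−ρ)·ρ^n = (1 − 0.7129)·0.7129^1 = 0.2871·0.712919 = 0.204666

Final: 0.204666


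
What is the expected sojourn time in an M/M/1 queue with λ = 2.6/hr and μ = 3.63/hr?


W = 1/(μ−λ) = 1/(3.63 − 2.6) = 1/1.03 = 0.9709 hr

Final: 0.9709 hr


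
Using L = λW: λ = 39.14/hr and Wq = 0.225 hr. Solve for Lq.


Lq = λWq = 39.14·0.225 = 8.8065

Final: 8.8065


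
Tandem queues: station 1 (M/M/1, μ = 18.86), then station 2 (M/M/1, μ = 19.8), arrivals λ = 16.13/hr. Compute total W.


Each node sees arrival rate λ = 16.13/hr (tandem ⇒ throughput preserved).
W₁ = 1/(μ₁−λ) = 1/(18.86−16.13) = 0.36630 hr
W₂ = 1/(μ₂−λ) = 1/(19.8−16.13) = 0.27248 hr
W_total = W₁ + W₂ = 0.36630 + 0.27248 = 0.63878 hr

Final: 0.63878 hr


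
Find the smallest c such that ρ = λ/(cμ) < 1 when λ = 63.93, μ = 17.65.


Stability requires cμ > λ ⇔ c > λ/μ.
λ/μ = 63.93/17.65 = 3.6221
Minimum integer c = ⌊3.6221⌋ + 1 = 4
Check: 4·17.65 = 70.60 > 63.93, while 3·17.65 = 52.95 ≤ 63.93

Final: 4 servers


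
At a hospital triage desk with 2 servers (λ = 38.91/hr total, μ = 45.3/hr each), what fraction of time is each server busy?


ρ = λ/(cμ) = 38.91/(2·45.3) = 38.91/90.60 = 0.4295

Final: 0.4295
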